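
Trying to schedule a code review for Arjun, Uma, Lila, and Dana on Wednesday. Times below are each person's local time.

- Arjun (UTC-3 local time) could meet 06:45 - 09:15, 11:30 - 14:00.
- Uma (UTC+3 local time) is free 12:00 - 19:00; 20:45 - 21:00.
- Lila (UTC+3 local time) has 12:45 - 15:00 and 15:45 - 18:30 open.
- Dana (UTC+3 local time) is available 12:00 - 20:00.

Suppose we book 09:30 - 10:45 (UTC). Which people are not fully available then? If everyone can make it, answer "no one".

Arjun in UTC: 09:45-12:15, 14:30-17:00 (add 3h to convert from UTC-3).
Uma in UTC: 09:00-16:00, 17:45-18:00 (subtract 3h to convert from UTC+3).
Lila in UTC: 09:45-12:00, 12:45-15:30 (subtract 3h to convert from UTC+3).
Dana in UTC: 09:00-17:00 (subtract 3h to convert from UTC+3).
Arjun: not fully free for 09:30-10:45. Uma: free for 09:30-10:45. Lila: not fully free for 09:30-10:45. Dana: free for 09:30-10:45.

Arjun, Lila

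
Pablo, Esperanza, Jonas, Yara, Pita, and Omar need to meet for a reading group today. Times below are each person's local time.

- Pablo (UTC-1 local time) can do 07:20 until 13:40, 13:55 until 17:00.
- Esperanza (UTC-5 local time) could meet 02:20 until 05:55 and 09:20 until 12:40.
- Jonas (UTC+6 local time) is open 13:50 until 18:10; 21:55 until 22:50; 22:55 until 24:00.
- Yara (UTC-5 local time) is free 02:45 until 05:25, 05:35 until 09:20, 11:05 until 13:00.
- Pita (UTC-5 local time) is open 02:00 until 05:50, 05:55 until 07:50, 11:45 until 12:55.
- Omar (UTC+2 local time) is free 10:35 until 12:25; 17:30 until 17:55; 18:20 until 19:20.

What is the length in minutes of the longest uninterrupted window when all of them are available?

110

Pablo in UTC: 08:20-14:40, 14:55-18:00 (add 1h to convert from UTC-1).
Esperanza in UTC: 07:20-10:55, 14:20-17:40 (add 5h to convert from UTC-5).
Jonas in UTC: 07:50-12:10, 15:55-16:50, 16:55-18:00 (subtract 6h to convert from UTC+6).
Yara in UTC: 07:45-10:25, 10:35-14:20, 16:05-18:00 (add 5h to convert from UTC-5).
Pita in UTC: 07:00-10:50, 10:55-12:50, 16:45-17:55 (add 5h to convert from UTC-5).
Omar in UTC: 08:35-10:25, 15:30-15:55, 16:20-17:20 (subtract 2h to convert from UTC+2).
Pablo ∩ Esperanza: 08:20-10:55, 14:20-14:40, 14:55-17:40.
Pablo ∩ Esperanza ∩ Jonas: 08:20-10:55, 15:55-16:50, 16:55-17:40.
Pablo ∩ Esperanza ∩ Jonas ∩ Yara: 08:20-10:25, 10:35-10:55, 16:05-16:50, 16:55-17:40.
Pablo ∩ Esperanza ∩ Jonas ∩ Yara ∩ Pita: 08:20-10:25, 10:35-10:50, 16:45-16:50, 16:55-17:40.
Pablo ∩ Esperanza ∩ Jonas ∩ Yara ∩ Pita ∩ Omar: 08:35-10:25, 16:45-16:50, 16:55-17:20.
Those are the intersection windows.
The longest is 08:35-10:25 at 110 minutes.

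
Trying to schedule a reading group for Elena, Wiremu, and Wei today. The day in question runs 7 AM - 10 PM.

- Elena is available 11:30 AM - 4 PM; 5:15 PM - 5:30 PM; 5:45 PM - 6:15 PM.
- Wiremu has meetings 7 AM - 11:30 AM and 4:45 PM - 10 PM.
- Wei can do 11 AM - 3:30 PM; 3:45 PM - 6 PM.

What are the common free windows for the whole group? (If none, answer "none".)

11:30-15:30, 15:45-16:00

Elena free: 11:30-16:00, 17:15-17:30, 17:45-18:15.
Wiremu free: 11:30-16:45 (invert busy blocks within the working day).
Wei free: 11:00-15:30, 15:45-18:00.
Elena ∩ Wiremu: 11:30-16:00.
Elena ∩ Wiremu ∩ Wei: 11:30-15:30, 15:45-16:00.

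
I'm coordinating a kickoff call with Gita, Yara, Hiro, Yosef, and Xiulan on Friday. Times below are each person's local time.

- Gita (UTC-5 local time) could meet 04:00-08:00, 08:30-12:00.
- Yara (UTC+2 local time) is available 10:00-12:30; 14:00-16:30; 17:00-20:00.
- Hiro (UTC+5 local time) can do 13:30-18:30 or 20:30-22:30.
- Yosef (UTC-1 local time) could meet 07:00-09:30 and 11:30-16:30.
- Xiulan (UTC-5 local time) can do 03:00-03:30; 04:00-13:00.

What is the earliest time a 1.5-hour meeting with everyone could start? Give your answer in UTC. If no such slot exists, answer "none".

Gita in UTC: 09:00-13:00, 13:30-17:00 (add 5h to convert from UTC-5).
Yara in UTC: 08:00-10:30, 12:00-14:30, 15:00-18:00 (subtract 2h to convert from UTC+2).
Hiro in UTC: 08:30-13:30, 15:30-17:30 (subtract 5h to convert from UTC+5).
Yosef in UTC: 08:00-10:30, 12:30-17:30 (add 1h to convert from UTC-1).
Xiulan in UTC: 08:00-08:30, 09:00-18:00 (add 5h to convert from UTC-5).
Gita ∩ Yara: 09:00-10:30, 12:00-13:00, 13:30-14:30, 15:00-17:00.
Gita ∩ Yara ∩ Hiro: 09:00-10:30, 12:00-13:00, 15:30-17:00.
Gita ∩ Yara ∩ Hiro ∩ Yosef: 09:00-10:30, 12:30-13:00, 15:30-17:00.
Gita ∩ Yara ∩ Hiro ∩ Yosef ∩ Xiulan: 09:00-10:30, 12:30-13:00, 15:30-17:00.
The first common window of at least 90 minutes is 09:00-10:30, so the earliest start is 09:00.

09:00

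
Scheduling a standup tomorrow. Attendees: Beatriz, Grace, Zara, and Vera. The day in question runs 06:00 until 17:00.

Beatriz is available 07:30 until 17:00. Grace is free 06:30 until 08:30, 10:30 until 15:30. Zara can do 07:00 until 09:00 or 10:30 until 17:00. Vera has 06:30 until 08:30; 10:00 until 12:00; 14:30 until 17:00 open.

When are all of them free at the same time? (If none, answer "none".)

07:30-08:30, 10:30-12:00, 14:30-15:30

Beatriz ∩ Grace: 07:30-08:30, 10:30-15:30.
Beatriz ∩ Grace ∩ Zara: 07:30-08:30, 10:30-15:30.
Beatriz ∩ Grace ∩ Zara ∩ Vera: 07:30-08:30, 10:30-12:00, 14:30-15:30.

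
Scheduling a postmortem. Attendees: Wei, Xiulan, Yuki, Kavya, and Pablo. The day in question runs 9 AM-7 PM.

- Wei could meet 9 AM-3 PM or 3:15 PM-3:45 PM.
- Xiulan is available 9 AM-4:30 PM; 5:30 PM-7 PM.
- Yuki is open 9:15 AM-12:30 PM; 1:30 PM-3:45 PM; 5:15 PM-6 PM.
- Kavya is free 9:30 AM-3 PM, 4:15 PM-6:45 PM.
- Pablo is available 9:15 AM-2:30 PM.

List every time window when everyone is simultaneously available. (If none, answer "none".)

09:30-12:30, 13:30-14:30

Wei ∩ Xiulan: 09:00-15:00, 15:15-15:45.
Wei ∩ Xiulan ∩ Yuki: 09:15-12:30, 13:30-15:00, 15:15-15:45.
Wei ∩ Xiulan ∩ Yuki ∩ Kavya: 09:30-12:30, 13:30-15:00.
Wei ∩ Xiulan ∩ Yuki ∩ Kavya ∩ Pablo: 09:30-12:30, 13:30-14:30.
Those are the intersection windows.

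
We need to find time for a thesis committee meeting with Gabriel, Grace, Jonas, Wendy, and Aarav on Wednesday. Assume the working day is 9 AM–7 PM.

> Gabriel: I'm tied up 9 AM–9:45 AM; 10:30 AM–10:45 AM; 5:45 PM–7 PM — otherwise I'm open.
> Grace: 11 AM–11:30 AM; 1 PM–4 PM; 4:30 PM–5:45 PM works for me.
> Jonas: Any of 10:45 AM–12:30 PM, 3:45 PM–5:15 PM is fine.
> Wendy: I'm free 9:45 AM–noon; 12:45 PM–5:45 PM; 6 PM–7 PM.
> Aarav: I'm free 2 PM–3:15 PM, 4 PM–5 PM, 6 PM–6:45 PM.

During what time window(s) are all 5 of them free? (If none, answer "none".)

16:30-17:00

Gabriel free: 09:45-10:30, 10:45-17:45 (invert busy blocks within the working day).
Grace free: 11:00-11:30, 13:00-16:00, 16:30-17:45.
Jonas free: 10:45-12:30, 15:45-17:15.
Wendy free: 09:45-12:00, 12:45-17:45, 18:00-19:00.
Aarav free: 14:00-15:15, 16:00-17:00, 18:00-18:45.
Gabriel ∩ Grace: 11:00-11:30, 13:00-16:00, 16:30-17:45.
Gabriel ∩ Grace ∩ Jonas: 11:00-11:30, 15:45-16:00, 16:30-17:15.
Gabriel ∩ Grace ∩ Jonas ∩ Wendy: 11:00-11:30, 15:45-16:00, 16:30-17:15.
Gabriel ∩ Grace ∩ Jonas ∩ Wendy ∩ Aarav: 16:30-17:00.
Those are the intersection windows.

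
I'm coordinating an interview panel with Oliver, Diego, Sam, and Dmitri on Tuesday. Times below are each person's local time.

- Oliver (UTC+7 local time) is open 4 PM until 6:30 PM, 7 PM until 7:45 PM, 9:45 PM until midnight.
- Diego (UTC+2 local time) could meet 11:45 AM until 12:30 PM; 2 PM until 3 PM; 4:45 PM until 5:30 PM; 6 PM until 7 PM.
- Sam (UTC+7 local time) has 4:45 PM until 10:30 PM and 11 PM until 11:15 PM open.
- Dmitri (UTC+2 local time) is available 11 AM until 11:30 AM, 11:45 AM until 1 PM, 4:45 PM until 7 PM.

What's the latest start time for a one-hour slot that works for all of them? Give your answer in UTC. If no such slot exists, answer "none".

none

Oliver in UTC: 09:00-11:30, 12:00-12:45, 14:45-17:00 (subtract 7h to convert from UTC+7).
Diego in UTC: 09:45-10:30, 12:00-13:00, 14:45-15:30, 16:00-17:00 (subtract 2h to convert from UTC+2).
Sam in UTC: 09:45-15:30, 16:00-16:15 (subtract 7h to convert from UTC+7).
Dmitri in UTC: 09:00-09:30, 09:45-11:00, 14:45-17:00 (subtract 2h to convert from UTC+2).
Oliver ∩ Diego: 09:45-10:30, 12:00-12:45, 14:45-15:30, 16:00-17:00.
Oliver ∩ Diego ∩ Sam: 09:45-10:30, 12:00-12:45, 14:45-15:30, 16:00-16:15.
Oliver ∩ Diego ∩ Sam ∩ Dmitri: 09:45-10:30, 14:45-15:30, 16:00-16:15.
Those are the intersection windows.
No common window is at least 60 minutes long.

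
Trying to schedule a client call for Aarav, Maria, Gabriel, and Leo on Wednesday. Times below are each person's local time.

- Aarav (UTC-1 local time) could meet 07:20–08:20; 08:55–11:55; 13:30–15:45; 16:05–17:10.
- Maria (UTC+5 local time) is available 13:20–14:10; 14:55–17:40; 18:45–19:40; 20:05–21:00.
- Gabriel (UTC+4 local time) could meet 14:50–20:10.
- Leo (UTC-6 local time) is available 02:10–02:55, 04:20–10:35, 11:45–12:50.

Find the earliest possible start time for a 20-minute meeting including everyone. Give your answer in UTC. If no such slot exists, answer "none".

10:50

Aarav in UTC: 08:20-09:20, 09:55-12:55, 14:30-16:45, 17:05-18:10 (add 1h to convert from UTC-1).
Maria in UTC: 08:20-09:10, 09:55-12:40, 13:45-14:40, 15:05-16:00 (subtract 5h to convert from UTC+5).
Gabriel in UTC: 10:50-16:10 (subtract 4h to convert from UTC+4).
Leo in UTC: 08:10-08:55, 10:20-16:35, 17:45-18:50 (add 6h to convert from UTC-6).
Aarav ∩ Maria: 08:20-09:10, 09:55-12:40, 14:30-14:40, 15:05-16:00.
Aarav ∩ Maria ∩ Gabriel: 10:50-12:40, 14:30-14:40, 15:05-16:00.
Aarav ∩ Maria ∩ Gabriel ∩ Leo: 10:50-12:40, 14:30-14:40, 15:05-16:00.
The first common window of at least 20 minutes is 10:50-12:40, so the earliest start is 10:50.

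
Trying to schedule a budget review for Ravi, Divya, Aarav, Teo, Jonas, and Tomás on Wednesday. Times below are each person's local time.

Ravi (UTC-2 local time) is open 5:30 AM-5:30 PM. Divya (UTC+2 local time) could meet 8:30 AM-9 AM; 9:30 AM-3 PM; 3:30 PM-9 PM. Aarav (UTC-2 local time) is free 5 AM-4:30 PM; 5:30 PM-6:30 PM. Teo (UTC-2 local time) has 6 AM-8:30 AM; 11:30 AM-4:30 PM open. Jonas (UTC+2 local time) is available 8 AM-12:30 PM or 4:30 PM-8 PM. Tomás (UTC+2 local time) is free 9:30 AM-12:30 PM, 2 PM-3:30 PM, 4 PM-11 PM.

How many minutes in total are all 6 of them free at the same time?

Ravi in UTC: 07:30-19:30 (add 2h to convert from UTC-2).
Divya in UTC: 06:30-07:00, 07:30-13:00, 13:30-19:00 (subtract 2h to convert from UTC+2).
Aarav in UTC: 07:00-18:30, 19:30-20:30 (add 2h to convert from UTC-2).
Teo in UTC: 08:00-10:30, 13:30-18:30 (add 2h to convert from UTC-2).
Jonas in UTC: 06:00-10:30, 14:30-18:00 (subtract 2h to convert from UTC+2).
Tomás in UTC: 07:30-10:30, 12:00-13:30, 14:00-21:00 (subtract 2h to convert from UTC+2).
Ravi ∩ Divya: 07:30-13:00, 13:30-19:00.
Ravi ∩ Divya ∩ Aarav: 07:30-13:00, 13:30-18:30.
Ravi ∩ Divya ∩ Aarav ∩ Teo: 08:00-10:30, 13:30-18:30.
Ravi ∩ Divya ∩ Aarav ∩ Teo ∩ Jonas: 08:00-10:30, 14:30-18:00.
Ravi ∩ Divya ∩ Aarav ∩ Teo ∩ Jonas ∩ Tomás: 08:00-10:30, 14:30-18:00.
Those are the intersection windows.
Summing the common windows: 150 + 210 = 360 minutes.

360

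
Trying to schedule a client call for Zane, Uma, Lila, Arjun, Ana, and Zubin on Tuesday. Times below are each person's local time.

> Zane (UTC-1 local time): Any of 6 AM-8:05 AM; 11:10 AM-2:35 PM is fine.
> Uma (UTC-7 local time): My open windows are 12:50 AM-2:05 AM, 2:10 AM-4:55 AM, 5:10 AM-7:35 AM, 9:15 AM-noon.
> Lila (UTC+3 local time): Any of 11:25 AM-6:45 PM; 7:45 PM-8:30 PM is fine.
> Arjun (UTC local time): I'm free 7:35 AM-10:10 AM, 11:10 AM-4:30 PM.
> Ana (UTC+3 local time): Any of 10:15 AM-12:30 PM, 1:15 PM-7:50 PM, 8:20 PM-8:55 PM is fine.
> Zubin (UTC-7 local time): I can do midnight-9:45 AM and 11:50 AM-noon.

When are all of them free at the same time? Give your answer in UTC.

Zane in UTC: 07:00-09:05, 12:10-15:35 (add 1h to convert from UTC-1).
Uma in UTC: 07:50-09:05, 09:10-11:55, 12:10-14:35, 16:15-19:00 (add 7h to convert from UTC-7).
Lila in UTC: 08:25-15:45, 16:45-17:30 (subtract 3h to convert from UTC+3).
Arjun in UTC: 07:35-10:10, 11:10-16:30.
Ana in UTC: 07:15-09:30, 10:15-16:50, 17:20-17:55 (subtract 3h to convert from UTC+3).
Zubin in UTC: 07:00-16:45, 18:50-19:00 (add 7h to convert from UTC-7).
Zane ∩ Uma: 07:50-09:05, 12:10-14:35.
Zane ∩ Uma ∩ Lila: 08:25-09:05, 12:10-14:35.
Zane ∩ Uma ∩ Lila ∩ Arjun: 08:25-09:05, 12:10-14:35.
Zane ∩ Uma ∩ Lila ∩ Arjun ∩ Ana: 08:25-09:05, 12:10-14:35.
Zane ∩ Uma ∩ Lila ∩ Arjun ∩ Ana ∩ Zubin: 08:25-09:05, 12:10-14:35.
So the common availability across everyone is 08:25-09:05, 12:10-14:35.

08:25-09:05, 12:10-14:35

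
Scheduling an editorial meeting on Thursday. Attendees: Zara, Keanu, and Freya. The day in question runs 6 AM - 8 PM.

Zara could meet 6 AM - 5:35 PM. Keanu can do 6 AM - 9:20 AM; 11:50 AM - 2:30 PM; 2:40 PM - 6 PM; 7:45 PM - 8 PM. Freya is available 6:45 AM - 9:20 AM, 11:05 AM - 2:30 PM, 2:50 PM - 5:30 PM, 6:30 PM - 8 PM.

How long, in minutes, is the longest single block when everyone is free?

Zara ∩ Keanu: 06:00-09:20, 11:50-14:30, 14:40-17:35.
Zara ∩ Keanu ∩ Freya: 06:45-09:20, 11:50-14:30, 14:50-17:30.
So the common availability across everyone is 06:45-09:20, 11:50-14:30, 14:50-17:30.
The longest is 11:50-14:30 at 160 minutes.

160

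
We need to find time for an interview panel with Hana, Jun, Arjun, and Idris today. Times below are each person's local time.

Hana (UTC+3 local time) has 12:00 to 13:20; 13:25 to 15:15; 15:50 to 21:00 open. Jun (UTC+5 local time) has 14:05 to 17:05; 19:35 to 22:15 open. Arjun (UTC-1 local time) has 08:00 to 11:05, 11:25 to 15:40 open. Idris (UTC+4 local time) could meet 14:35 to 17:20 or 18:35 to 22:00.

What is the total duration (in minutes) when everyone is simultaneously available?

Hana in UTC: 09:00-10:20, 10:25-12:15, 12:50-18:00 (subtract 3h to convert from UTC+3).
Jun in UTC: 09:05-12:05, 14:35-17:15 (subtract 5h to convert from UTC+5).
Arjun in UTC: 09:00-12:05, 12:25-16:40 (add 1h to convert from UTC-1).
Idris in UTC: 10:35-13:20, 14:35-18:00 (subtract 4h to convert from UTC+4).
Hana ∩ Jun: 09:05-10:20, 10:25-12:05, 14:35-17:15.
Hana ∩ Jun ∩ Arjun: 09:05-10:20, 10:25-12:05, 14:35-16:40.
Hana ∩ Jun ∩ Arjun ∩ Idris: 10:35-12:05, 14:35-16:40.
Summing the common windows: 90 + 125 = 215 minutes.

215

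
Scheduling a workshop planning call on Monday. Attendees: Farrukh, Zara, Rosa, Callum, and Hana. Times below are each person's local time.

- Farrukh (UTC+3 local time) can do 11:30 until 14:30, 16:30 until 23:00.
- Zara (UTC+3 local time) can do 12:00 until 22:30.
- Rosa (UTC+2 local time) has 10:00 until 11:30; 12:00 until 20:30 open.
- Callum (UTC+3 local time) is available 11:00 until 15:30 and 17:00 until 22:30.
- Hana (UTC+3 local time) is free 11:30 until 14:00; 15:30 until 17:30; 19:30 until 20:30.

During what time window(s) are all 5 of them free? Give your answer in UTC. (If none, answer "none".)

Farrukh in UTC: 08:30-11:30, 13:30-20:00 (subtract 3h to convert from UTC+3).
Zara in UTC: 09:00-19:30 (subtract 3h to convert from UTC+3).
Rosa in UTC: 08:00-09:30, 10:00-18:30 (subtract 2h to convert from UTC+2).
Callum in UTC: 08:00-12:30, 14:00-19:30 (subtract 3h to convert from UTC+3).
Hana in UTC: 08:30-11:00, 12:30-14:30, 16:30-17:30 (subtract 3h to convert from UTC+3).
Farrukh ∩ Zara: 09:00-11:30, 13:30-19:30.
Farrukh ∩ Zara ∩ Rosa: 09:00-09:30, 10:00-11:30, 13:30-18:30.
Farrukh ∩ Zara ∩ Rosa ∩ Callum: 09:00-09:30, 10:00-11:30, 14:00-18:30.
Farrukh ∩ Zara ∩ Rosa ∩ Callum ∩ Hana: 09:00-09:30, 10:00-11:00, 14:00-14:30, 16:30-17:30.

09:00-09:30, 10:00-11:00, 14:00-14:30, 16:30-17:30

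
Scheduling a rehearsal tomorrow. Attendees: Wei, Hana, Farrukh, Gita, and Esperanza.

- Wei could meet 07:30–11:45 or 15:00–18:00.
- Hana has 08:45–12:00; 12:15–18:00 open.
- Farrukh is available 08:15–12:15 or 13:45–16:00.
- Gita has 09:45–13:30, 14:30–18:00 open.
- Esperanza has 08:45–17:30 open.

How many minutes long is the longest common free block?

Wei ∩ Hana: 08:45-11:45, 15:00-18:00.
Wei ∩ Hana ∩ Farrukh: 08:45-11:45, 15:00-16:00.
Wei ∩ Hana ∩ Farrukh ∩ Gita: 09:45-11:45, 15:00-16:00.
Wei ∩ Hana ∩ Farrukh ∩ Gita ∩ Esperanza: 09:45-11:45, 15:00-16:00.
Those are the intersection windows.
The longest is 09:45-11:45 at 120 minutes.

120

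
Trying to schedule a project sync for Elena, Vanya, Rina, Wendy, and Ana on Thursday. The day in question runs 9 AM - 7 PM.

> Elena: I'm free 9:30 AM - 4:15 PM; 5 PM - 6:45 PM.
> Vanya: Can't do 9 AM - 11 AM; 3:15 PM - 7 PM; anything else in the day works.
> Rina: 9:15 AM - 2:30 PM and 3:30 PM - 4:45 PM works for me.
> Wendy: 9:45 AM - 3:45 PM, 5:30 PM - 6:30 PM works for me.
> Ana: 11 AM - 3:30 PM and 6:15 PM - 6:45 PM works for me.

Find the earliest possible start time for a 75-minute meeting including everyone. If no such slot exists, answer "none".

11:00

Elena free: 09:30-16:15, 17:00-18:45.
Vanya free: 11:00-15:15 (invert busy blocks within the working day).
Rina free: 09:15-14:30, 15:30-16:45.
Wendy free: 09:45-15:45, 17:30-18:30.
Ana free: 11:00-15:30, 18:15-18:45.
Elena ∩ Vanya: 11:00-15:15.
Elena ∩ Vanya ∩ Rina: 11:00-14:30.
Elena ∩ Vanya ∩ Rina ∩ Wendy: 11:00-14:30.
Elena ∩ Vanya ∩ Rina ∩ Wendy ∩ Ana: 11:00-14:30.
So the common availability across everyone is 11:00-14:30.
The first common window of at least 75 minutes is 11:00-14:30, so the earliest start is 11:00.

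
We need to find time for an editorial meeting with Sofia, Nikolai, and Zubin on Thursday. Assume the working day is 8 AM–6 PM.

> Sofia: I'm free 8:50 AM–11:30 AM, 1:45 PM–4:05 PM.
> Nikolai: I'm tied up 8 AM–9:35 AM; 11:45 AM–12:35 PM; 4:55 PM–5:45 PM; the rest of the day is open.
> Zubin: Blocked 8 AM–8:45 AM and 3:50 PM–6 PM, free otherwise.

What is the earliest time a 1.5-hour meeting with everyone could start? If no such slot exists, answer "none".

Sofia free: 08:50-11:30, 13:45-16:05.
Nikolai free: 09:35-11:45, 12:35-16:55, 17:45-18:00 (invert busy blocks within the working day).
Zubin free: 08:45-15:50 (invert busy blocks within the working day).
Sofia ∩ Nikolai: 09:35-11:30, 13:45-16:05.
Sofia ∩ Nikolai ∩ Zubin: 09:35-11:30, 13:45-15:50.
The first common window of at least 90 minutes is 09:35-11:30, so the earliest start is 09:35.

09:35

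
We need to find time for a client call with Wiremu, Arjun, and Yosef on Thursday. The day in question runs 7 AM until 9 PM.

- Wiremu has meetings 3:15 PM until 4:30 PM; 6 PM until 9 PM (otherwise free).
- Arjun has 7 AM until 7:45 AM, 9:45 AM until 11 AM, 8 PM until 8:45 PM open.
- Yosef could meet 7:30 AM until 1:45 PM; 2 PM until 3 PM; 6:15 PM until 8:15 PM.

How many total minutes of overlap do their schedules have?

Wiremu free: 07:00-15:15, 16:30-18:00 (invert busy blocks within the working day).
Arjun free: 07:00-07:45, 09:45-11:00, 20:00-20:45.
Yosef free: 07:30-13:45, 14:00-15:00, 18:15-20:15.
Wiremu ∩ Arjun: 07:00-07:45, 09:45-11:00.
Wiremu ∩ Arjun ∩ Yosef: 07:30-07:45, 09:45-11:00.
Summing the common windows: 15 + 75 = 90 minutes.

90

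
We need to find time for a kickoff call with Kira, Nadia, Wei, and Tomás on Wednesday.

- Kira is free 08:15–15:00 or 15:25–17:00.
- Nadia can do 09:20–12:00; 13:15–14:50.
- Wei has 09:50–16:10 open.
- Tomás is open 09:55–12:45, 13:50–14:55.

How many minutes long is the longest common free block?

125

Kira ∩ Nadia: 09:20-12:00, 13:15-14:50.
Kira ∩ Nadia ∩ Wei: 09:50-12:00, 13:15-14:50.
Kira ∩ Nadia ∩ Wei ∩ Tomás: 09:55-12:00, 13:50-14:50.
The longest is 09:55-12:00 at 125 minutes.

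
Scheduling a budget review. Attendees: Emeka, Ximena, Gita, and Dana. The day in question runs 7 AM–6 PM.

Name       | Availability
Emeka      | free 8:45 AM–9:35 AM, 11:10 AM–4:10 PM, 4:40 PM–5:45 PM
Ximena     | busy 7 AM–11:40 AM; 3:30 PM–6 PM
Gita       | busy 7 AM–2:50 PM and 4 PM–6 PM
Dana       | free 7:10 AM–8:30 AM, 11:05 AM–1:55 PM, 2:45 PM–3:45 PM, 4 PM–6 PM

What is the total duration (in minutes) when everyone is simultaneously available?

40

Emeka free: 08:45-09:35, 11:10-16:10, 16:40-17:45.
Ximena free: 11:40-15:30 (invert busy blocks within the working day).
Gita free: 14:50-16:00 (invert busy blocks within the working day).
Dana free: 07:10-08:30, 11:05-13:55, 14:45-15:45, 16:00-18:00.
Emeka ∩ Ximena: 11:40-15:30.
Emeka ∩ Ximena ∩ Gita: 14:50-15:30.
Emeka ∩ Ximena ∩ Gita ∩ Dana: 14:50-15:30.
So the common availability across everyone is 14:50-15:30.
That's a single block of 40 minutes.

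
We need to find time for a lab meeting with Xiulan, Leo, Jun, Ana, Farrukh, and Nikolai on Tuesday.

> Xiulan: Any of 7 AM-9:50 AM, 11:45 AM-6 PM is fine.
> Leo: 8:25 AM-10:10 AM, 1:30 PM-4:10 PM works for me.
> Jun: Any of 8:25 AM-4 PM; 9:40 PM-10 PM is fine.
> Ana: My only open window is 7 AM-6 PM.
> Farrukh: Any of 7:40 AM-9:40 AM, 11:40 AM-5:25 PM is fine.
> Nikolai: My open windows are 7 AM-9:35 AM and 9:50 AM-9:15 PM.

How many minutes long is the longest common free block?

150

Xiulan ∩ Leo: 08:25-09:50, 13:30-16:10.
Xiulan ∩ Leo ∩ Jun: 08:25-09:50, 13:30-16:00.
Xiulan ∩ Leo ∩ Jun ∩ Ana: 08:25-09:50, 13:30-16:00.
Xiulan ∩ Leo ∩ Jun ∩ Ana ∩ Farrukh: 08:25-09:40, 13:30-16:00.
Xiulan ∩ Leo ∩ Jun ∩ Ana ∩ Farrukh ∩ Nikolai: 08:25-09:35, 13:30-16:00.
The longest is 13:30-16:00 at 150 minutes.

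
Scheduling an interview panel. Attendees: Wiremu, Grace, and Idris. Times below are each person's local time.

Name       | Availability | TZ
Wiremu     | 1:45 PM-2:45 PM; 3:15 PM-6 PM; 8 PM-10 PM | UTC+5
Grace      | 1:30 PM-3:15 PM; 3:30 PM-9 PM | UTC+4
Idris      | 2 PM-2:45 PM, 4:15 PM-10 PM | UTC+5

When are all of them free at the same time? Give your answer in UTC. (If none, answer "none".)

Wiremu in UTC: 08:45-09:45, 10:15-13:00, 15:00-17:00 (subtract 5h to convert from UTC+5).
Grace in UTC: 09:30-11:15, 11:30-17:00 (subtract 4h to convert from UTC+4).
Idris in UTC: 09:00-09:45, 11:15-17:00 (subtract 5h to convert from UTC+5).
Wiremu ∩ Grace: 09:30-09:45, 10:15-11:15, 11:30-13:00, 15:00-17:00.
Wiremu ∩ Grace ∩ Idris: 09:30-09:45, 11:30-13:00, 15:00-17:00.
Those are the intersection windows.

09:30-09:45, 11:30-13:00, 15:00-17:00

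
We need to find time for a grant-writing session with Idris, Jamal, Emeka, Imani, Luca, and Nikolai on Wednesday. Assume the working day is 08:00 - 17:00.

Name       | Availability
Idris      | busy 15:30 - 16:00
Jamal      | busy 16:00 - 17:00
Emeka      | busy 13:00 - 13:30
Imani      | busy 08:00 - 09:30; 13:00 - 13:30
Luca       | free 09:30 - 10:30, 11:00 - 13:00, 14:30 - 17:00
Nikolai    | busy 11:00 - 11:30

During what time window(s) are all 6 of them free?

Idris free: 08:00-15:30, 16:00-17:00 (invert busy blocks within the working day).
Jamal free: 08:00-16:00 (invert busy blocks within the working day).
Emeka free: 08:00-13:00, 13:30-17:00 (invert busy blocks within the working day).
Imani free: 09:30-13:00, 13:30-17:00 (invert busy blocks within the working day).
Luca free: 09:30-10:30, 11:00-13:00, 14:30-17:00.
Nikolai free: 08:00-11:00, 11:30-17:00 (invert busy blocks within the working day).
Idris ∩ Jamal: 08:00-15:30.
Idris ∩ Jamal ∩ Emeka: 08:00-13:00, 13:30-15:30.
Idris ∩ Jamal ∩ Emeka ∩ Imani: 09:30-13:00, 13:30-15:30.
Idris ∩ Jamal ∩ Emeka ∩ Imani ∩ Luca: 09:30-10:30, 11:00-13:00, 14:30-15:30.
Idris ∩ Jamal ∩ Emeka ∩ Imani ∩ Luca ∩ Nikolai: 09:30-10:30, 11:30-13:00, 14:30-15:30.

09:30-10:30, 11:30-13:00, 14:30-15:30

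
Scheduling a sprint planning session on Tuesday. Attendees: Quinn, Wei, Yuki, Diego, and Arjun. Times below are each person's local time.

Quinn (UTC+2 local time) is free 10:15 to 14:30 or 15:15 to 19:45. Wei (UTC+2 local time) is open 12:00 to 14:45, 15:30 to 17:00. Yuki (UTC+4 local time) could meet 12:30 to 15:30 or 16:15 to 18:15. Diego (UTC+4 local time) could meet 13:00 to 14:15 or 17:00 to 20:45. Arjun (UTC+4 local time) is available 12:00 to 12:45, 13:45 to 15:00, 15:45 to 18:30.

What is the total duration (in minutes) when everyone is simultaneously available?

60

Quinn in UTC: 08:15-12:30, 13:15-17:45 (subtract 2h to convert from UTC+2).
Wei in UTC: 10:00-12:45, 13:30-15:00 (subtract 2h to convert from UTC+2).
Yuki in UTC: 08:30-11:30, 12:15-14:15 (subtract 4h to convert from UTC+4).
Diego in UTC: 09:00-10:15, 13:00-16:45 (subtract 4h to convert from UTC+4).
Arjun in UTC: 08:00-08:45, 09:45-11:00, 11:45-14:30 (subtract 4h to convert from UTC+4).
Quinn ∩ Wei: 10:00-12:30, 13:30-15:00.
Quinn ∩ Wei ∩ Yuki: 10:00-11:30, 12:15-12:30, 13:30-14:15.
Quinn ∩ Wei ∩ Yuki ∩ Diego: 10:00-10:15, 13:30-14:15.
Quinn ∩ Wei ∩ Yuki ∩ Diego ∩ Arjun: 10:00-10:15, 13:30-14:15.
Summing the common windows: 15 + 45 = 60 minutes.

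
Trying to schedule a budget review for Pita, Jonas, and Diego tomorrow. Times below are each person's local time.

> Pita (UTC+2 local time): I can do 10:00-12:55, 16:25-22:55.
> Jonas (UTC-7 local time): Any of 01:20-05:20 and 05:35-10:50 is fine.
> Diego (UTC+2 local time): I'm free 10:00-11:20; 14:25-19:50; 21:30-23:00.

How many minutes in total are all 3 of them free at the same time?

Pita in UTC: 08:00-10:55, 14:25-20:55 (subtract 2h to convert from UTC+2).
Jonas in UTC: 08:20-12:20, 12:35-17:50 (add 7h to convert from UTC-7).
Diego in UTC: 08:00-09:20, 12:25-17:50, 19:30-21:00 (subtract 2h to convert from UTC+2).
Pita ∩ Jonas: 08:20-10:55, 14:25-17:50.
Pita ∩ Jonas ∩ Diego: 08:20-09:20, 14:25-17:50.
So the common availability across everyone is 08:20-09:20, 14:25-17:50.
Summing the common windows: 60 + 205 = 265 minutes.

265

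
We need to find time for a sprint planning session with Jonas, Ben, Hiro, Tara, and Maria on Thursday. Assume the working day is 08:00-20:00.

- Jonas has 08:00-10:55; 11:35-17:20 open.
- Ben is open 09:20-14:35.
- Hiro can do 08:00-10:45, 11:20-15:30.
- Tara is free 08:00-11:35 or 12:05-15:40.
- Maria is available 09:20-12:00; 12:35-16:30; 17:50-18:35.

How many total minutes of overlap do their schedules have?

Jonas ∩ Ben: 09:20-10:55, 11:35-14:35.
Jonas ∩ Ben ∩ Hiro: 09:20-10:45, 11:35-14:35.
Jonas ∩ Ben ∩ Hiro ∩ Tara: 09:20-10:45, 12:05-14:35.
Jonas ∩ Ben ∩ Hiro ∩ Tara ∩ Maria: 09:20-10:45, 12:35-14:35.
So the common availability across everyone is 09:20-10:45, 12:35-14:35.
Summing the common windows: 85 + 120 = 205 minutes.

205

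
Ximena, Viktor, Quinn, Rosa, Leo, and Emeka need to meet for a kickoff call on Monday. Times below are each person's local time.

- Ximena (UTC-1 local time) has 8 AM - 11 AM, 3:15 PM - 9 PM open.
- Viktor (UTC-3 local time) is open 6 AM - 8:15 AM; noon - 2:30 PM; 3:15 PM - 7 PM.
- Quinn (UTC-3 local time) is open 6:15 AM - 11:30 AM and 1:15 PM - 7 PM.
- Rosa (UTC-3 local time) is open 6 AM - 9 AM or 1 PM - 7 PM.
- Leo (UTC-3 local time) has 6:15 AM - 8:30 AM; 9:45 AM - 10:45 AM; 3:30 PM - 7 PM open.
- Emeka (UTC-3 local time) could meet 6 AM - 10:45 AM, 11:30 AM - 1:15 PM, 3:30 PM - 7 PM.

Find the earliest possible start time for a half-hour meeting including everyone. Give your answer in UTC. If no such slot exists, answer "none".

Ximena in UTC: 09:00-12:00, 16:15-22:00 (add 1h to convert from UTC-1).
Viktor in UTC: 09:00-11:15, 15:00-17:30, 18:15-22:00 (add 3h to convert from UTC-3).
Quinn in UTC: 09:15-14:30, 16:15-22:00 (add 3h to convert from UTC-3).
Rosa in UTC: 09:00-12:00, 16:00-22:00 (add 3h to convert from UTC-3).
Leo in UTC: 09:15-11:30, 12:45-13:45, 18:30-22:00 (add 3h to convert from UTC-3).
Emeka in UTC: 09:00-13:45, 14:30-16:15, 18:30-22:00 (add 3h to convert from UTC-3).
Ximena ∩ Viktor: 09:00-11:15, 16:15-17:30, 18:15-22:00.
Ximena ∩ Viktor ∩ Quinn: 09:15-11:15, 16:15-17:30, 18:15-22:00.
Ximena ∩ Viktor ∩ Quinn ∩ Rosa: 09:15-11:15, 16:15-17:30, 18:15-22:00.
Ximena ∩ Viktor ∩ Quinn ∩ Rosa ∩ Leo: 09:15-11:15, 18:30-22:00.
Ximena ∩ Viktor ∩ Quinn ∩ Rosa ∩ Leo ∩ Emeka: 09:15-11:15, 18:30-22:00.
So the common availability across everyone is 09:15-11:15, 18:30-22:00.
The first common window of at least 30 minutes is 09:15-11:15, so the earliest start is 09:15.

09:15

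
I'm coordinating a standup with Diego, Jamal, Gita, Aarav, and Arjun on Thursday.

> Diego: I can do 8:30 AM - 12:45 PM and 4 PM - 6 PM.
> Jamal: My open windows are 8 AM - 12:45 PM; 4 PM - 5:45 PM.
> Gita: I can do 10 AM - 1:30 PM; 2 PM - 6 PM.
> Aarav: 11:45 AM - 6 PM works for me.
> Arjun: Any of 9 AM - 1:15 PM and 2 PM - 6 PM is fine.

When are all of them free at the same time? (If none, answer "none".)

Diego ∩ Jamal: 08:30-12:45, 16:00-17:45.
Diego ∩ Jamal ∩ Gita: 10:00-12:45, 16:00-17:45.
Diego ∩ Jamal ∩ Gita ∩ Aarav: 11:45-12:45, 16:00-17:45.
Diego ∩ Jamal ∩ Gita ∩ Aarav ∩ Arjun: 11:45-12:45, 16:00-17:45.

11:45-12:45, 16:00-17:45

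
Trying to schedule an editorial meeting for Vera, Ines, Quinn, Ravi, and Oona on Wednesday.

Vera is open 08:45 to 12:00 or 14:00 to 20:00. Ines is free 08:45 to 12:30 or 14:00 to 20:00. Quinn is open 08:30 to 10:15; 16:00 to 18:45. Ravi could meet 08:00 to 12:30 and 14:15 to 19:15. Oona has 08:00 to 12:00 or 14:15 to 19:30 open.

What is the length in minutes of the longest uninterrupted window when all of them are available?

165

Vera ∩ Ines: 08:45-12:00, 14:00-20:00.
Vera ∩ Ines ∩ Quinn: 08:45-10:15, 16:00-18:45.
Vera ∩ Ines ∩ Quinn ∩ Ravi: 08:45-10:15, 16:00-18:45.
Vera ∩ Ines ∩ Quinn ∩ Ravi ∩ Oona: 08:45-10:15, 16:00-18:45.
The longest is 16:00-18:45 at 165 minutes.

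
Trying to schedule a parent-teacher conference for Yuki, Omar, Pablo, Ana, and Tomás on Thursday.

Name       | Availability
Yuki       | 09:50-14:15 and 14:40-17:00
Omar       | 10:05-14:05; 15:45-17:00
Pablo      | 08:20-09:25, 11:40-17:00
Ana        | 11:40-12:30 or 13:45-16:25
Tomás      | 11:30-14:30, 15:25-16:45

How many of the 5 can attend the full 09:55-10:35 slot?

1

Yuki can make the full 09:55-10:35 slot — that's 1.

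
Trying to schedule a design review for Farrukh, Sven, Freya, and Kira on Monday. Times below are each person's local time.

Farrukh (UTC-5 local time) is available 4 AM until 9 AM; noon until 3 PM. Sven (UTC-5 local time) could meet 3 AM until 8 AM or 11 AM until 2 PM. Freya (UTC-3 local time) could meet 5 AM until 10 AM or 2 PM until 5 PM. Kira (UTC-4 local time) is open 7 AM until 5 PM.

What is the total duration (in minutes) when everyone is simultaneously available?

240

Farrukh in UTC: 09:00-14:00, 17:00-20:00 (add 5h to convert from UTC-5).
Sven in UTC: 08:00-13:00, 16:00-19:00 (add 5h to convert from UTC-5).
Freya in UTC: 08:00-13:00, 17:00-20:00 (add 3h to convert from UTC-3).
Kira in UTC: 11:00-21:00 (add 4h to convert from UTC-4).
Farrukh ∩ Sven: 09:00-13:00, 17:00-19:00.
Farrukh ∩ Sven ∩ Freya: 09:00-13:00, 17:00-19:00.
Farrukh ∩ Sven ∩ Freya ∩ Kira: 11:00-13:00, 17:00-19:00.
Summing the common windows: 120 + 120 = 240 minutes.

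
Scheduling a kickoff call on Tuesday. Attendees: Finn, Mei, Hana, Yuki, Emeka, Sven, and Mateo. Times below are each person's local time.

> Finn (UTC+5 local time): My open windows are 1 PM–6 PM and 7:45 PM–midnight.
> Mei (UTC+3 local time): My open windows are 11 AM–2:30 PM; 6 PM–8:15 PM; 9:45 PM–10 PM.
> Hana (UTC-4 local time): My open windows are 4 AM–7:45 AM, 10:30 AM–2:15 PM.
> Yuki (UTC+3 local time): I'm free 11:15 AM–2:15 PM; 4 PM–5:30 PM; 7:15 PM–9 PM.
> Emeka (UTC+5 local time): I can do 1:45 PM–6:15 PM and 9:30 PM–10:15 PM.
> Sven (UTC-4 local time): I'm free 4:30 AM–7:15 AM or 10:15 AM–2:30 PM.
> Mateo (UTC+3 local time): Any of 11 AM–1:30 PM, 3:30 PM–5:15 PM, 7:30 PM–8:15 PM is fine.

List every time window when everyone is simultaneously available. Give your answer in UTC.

Finn in UTC: 08:00-13:00, 14:45-19:00 (subtract 5h to convert from UTC+5).
Mei in UTC: 08:00-11:30, 15:00-17:15, 18:45-19:00 (subtract 3h to convert from UTC+3).
Hana in UTC: 08:00-11:45, 14:30-18:15 (add 4h to convert from UTC-4).
Yuki in UTC: 08:15-11:15, 13:00-14:30, 16:15-18:00 (subtract 3h to convert from UTC+3).
Emeka in UTC: 08:45-13:15, 16:30-17:15 (subtract 5h to convert from UTC+5).
Sven in UTC: 08:30-11:15, 14:15-18:30 (add 4h to convert from UTC-4).
Mateo in UTC: 08:00-10:30, 12:30-14:15, 16:30-17:15 (subtract 3h to convert from UTC+3).
Finn ∩ Mei: 08:00-11:30, 15:00-17:15, 18:45-19:00.
Finn ∩ Mei ∩ Hana: 08:00-11:30, 15:00-17:15.
Finn ∩ Mei ∩ Hana ∩ Yuki: 08:15-11:15, 16:15-17:15.
Finn ∩ Mei ∩ Hana ∩ Yuki ∩ Emeka: 08:45-11:15, 16:30-17:15.
Finn ∩ Mei ∩ Hana ∩ Yuki ∩ Emeka ∩ Sven: 08:45-11:15, 16:30-17:15.
Finn ∩ Mei ∩ Hana ∩ Yuki ∩ Emeka ∩ Sven ∩ Mateo: 08:45-10:30, 16:30-17:15.

08:45-10:30, 16:30-17:15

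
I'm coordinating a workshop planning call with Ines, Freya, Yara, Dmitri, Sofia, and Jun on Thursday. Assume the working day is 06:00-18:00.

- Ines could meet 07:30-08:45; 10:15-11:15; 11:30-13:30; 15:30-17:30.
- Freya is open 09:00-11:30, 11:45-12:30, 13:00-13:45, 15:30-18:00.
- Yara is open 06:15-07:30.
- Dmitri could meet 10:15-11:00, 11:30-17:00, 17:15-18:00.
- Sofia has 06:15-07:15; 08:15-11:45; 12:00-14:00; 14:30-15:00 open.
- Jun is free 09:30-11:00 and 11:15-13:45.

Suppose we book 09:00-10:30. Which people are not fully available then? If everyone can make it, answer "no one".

Dmitri, Ines, Jun, Yara

Ines: not fully free for 09:00-10:30. Freya: free for 09:00-10:30. Yara: not fully free for 09:00-10:30. Dmitri: not fully free for 09:00-10:30. Sofia: free for 09:00-10:30. Jun: not fully free for 09:00-10:30.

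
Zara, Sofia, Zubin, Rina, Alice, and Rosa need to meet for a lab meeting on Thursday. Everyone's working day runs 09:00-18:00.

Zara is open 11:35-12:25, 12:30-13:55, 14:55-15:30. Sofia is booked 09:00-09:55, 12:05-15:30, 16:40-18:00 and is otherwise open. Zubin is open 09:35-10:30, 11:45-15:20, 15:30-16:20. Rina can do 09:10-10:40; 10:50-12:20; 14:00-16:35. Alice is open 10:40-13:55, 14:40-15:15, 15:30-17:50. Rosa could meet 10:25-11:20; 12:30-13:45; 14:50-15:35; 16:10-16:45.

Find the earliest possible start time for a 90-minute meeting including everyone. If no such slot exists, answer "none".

Zara free: 11:35-12:25, 12:30-13:55, 14:55-15:30.
Sofia free: 09:55-12:05, 15:30-16:40 (invert busy blocks within the working day).
Zubin free: 09:35-10:30, 11:45-15:20, 15:30-16:20.
Rina free: 09:10-10:40, 10:50-12:20, 14:00-16:35.
Alice free: 10:40-13:55, 14:40-15:15, 15:30-17:50.
Rosa free: 10:25-11:20, 12:30-13:45, 14:50-15:35, 16:10-16:45.
Zara ∩ Sofia: 11:35-12:05.
Zara ∩ Sofia ∩ Zubin: 11:45-12:05.
Zara ∩ Sofia ∩ Zubin ∩ Rina: 11:45-12:05.
Zara ∩ Sofia ∩ Zubin ∩ Rina ∩ Alice: 11:45-12:05.
Zara ∩ Sofia ∩ Zubin ∩ Rina ∩ Alice ∩ Rosa: ∅.
There is no time when everyone is free.
No common window is at least 90 minutes long.

none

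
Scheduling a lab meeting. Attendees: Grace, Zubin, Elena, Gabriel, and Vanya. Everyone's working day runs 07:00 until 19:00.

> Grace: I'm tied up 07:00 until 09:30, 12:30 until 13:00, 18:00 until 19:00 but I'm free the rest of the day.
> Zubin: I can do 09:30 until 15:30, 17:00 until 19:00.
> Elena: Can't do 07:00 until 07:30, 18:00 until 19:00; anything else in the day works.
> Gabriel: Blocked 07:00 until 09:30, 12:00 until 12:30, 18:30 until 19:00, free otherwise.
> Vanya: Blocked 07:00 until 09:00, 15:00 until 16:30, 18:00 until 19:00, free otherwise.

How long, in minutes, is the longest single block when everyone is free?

150

Grace free: 09:30-12:30, 13:00-18:00 (invert busy blocks within the working day).
Zubin free: 09:30-15:30, 17:00-19:00.
Elena free: 07:30-18:00 (invert busy blocks within the working day).
Gabriel free: 09:30-12:00, 12:30-18:30 (invert busy blocks within the working day).
Vanya free: 09:00-15:00, 16:30-18:00 (invert busy blocks within the working day).
Grace ∩ Zubin: 09:30-12:30, 13:00-15:30, 17:00-18:00.
Grace ∩ Zubin ∩ Elena: 09:30-12:30, 13:00-15:30, 17:00-18:00.
Grace ∩ Zubin ∩ Elena ∩ Gabriel: 09:30-12:00, 13:00-15:30, 17:00-18:00.
Grace ∩ Zubin ∩ Elena ∩ Gabriel ∩ Vanya: 09:30-12:00, 13:00-15:00, 17:00-18:00.
The longest is 09:30-12:00 at 150 minutes.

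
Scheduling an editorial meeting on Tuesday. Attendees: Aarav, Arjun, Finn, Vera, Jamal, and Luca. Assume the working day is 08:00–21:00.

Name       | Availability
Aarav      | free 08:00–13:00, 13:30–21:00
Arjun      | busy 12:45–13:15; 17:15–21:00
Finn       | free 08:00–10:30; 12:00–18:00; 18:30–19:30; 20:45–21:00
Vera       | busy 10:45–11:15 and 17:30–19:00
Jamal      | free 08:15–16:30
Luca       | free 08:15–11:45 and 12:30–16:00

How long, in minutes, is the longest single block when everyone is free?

Aarav free: 08:00-13:00, 13:30-21:00.
Arjun free: 08:00-12:45, 13:15-17:15 (invert busy blocks within the working day).
Finn free: 08:00-10:30, 12:00-18:00, 18:30-19:30, 20:45-21:00.
Vera free: 08:00-10:45, 11:15-17:30, 19:00-21:00 (invert busy blocks within the working day).
Jamal free: 08:15-16:30.
Luca free: 08:15-11:45, 12:30-16:00.
Aarav ∩ Arjun: 08:00-12:45, 13:30-17:15.
Aarav ∩ Arjun ∩ Finn: 08:00-10:30, 12:00-12:45, 13:30-17:15.
Aarav ∩ Arjun ∩ Finn ∩ Vera: 08:00-10:30, 12:00-12:45, 13:30-17:15.
Aarav ∩ Arjun ∩ Finn ∩ Vera ∩ Jamal: 08:15-10:30, 12:00-12:45, 13:30-16:30.
Aarav ∩ Arjun ∩ Finn ∩ Vera ∩ Jamal ∩ Luca: 08:15-10:30, 12:30-12:45, 13:30-16:00.
So the common availability across everyone is 08:15-10:30, 12:30-12:45, 13:30-16:00.
The longest is 13:30-16:00 at 150 minutes.

150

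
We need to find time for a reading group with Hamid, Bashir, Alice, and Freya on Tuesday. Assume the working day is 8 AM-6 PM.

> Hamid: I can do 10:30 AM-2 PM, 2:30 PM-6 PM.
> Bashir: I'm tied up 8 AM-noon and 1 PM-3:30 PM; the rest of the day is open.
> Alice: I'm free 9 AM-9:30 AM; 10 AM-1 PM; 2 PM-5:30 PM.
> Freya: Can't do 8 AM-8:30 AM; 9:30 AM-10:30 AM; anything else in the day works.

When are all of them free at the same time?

Hamid free: 10:30-14:00, 14:30-18:00.
Bashir free: 12:00-13:00, 15:30-18:00 (invert busy blocks within the working day).
Alice free: 09:00-09:30, 10:00-13:00, 14:00-17:30.
Freya free: 08:30-09:30, 10:30-18:00 (invert busy blocks within the working day).
Hamid ∩ Bashir: 12:00-13:00, 15:30-18:00.
Hamid ∩ Bashir ∩ Alice: 12:00-13:00, 15:30-17:30.
Hamid ∩ Bashir ∩ Alice ∩ Freya: 12:00-13:00, 15:30-17:30.

12:00-13:00, 15:30-17:30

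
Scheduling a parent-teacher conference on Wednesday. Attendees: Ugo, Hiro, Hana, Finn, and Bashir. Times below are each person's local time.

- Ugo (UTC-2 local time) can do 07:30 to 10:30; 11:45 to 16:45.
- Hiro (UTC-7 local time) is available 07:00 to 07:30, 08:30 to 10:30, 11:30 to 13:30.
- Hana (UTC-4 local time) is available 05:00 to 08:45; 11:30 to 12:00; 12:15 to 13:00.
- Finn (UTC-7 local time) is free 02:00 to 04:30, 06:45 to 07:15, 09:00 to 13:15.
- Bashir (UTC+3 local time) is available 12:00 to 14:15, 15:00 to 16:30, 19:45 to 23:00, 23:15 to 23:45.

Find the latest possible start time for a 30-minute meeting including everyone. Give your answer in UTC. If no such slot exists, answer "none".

none

Ugo in UTC: 09:30-12:30, 13:45-18:45 (add 2h to convert from UTC-2).
Hiro in UTC: 14:00-14:30, 15:30-17:30, 18:30-20:30 (add 7h to convert from UTC-7).
Hana in UTC: 09:00-12:45, 15:30-16:00, 16:15-17:00 (add 4h to convert from UTC-4).
Finn in UTC: 09:00-11:30, 13:45-14:15, 16:00-20:15 (add 7h to convert from UTC-7).
Bashir in UTC: 09:00-11:15, 12:00-13:30, 16:45-20:00, 20:15-20:45 (subtract 3h to convert from UTC+3).
Ugo ∩ Hiro: 14:00-14:30, 15:30-17:30, 18:30-18:45.
Ugo ∩ Hiro ∩ Hana: 15:30-16:00, 16:15-17:00.
Ugo ∩ Hiro ∩ Hana ∩ Finn: 16:15-17:00.
Ugo ∩ Hiro ∩ Hana ∩ Finn ∩ Bashir: 16:45-17:00.
No common window is at least 30 minutes long.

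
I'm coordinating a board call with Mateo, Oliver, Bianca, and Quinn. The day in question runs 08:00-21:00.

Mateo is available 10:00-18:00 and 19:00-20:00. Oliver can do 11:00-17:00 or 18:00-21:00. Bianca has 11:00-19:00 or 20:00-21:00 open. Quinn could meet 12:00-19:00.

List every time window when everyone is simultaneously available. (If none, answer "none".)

Mateo ∩ Oliver: 11:00-17:00, 19:00-20:00.
Mateo ∩ Oliver ∩ Bianca: 11:00-17:00.
Mateo ∩ Oliver ∩ Bianca ∩ Quinn: 12:00-17:00.

12:00-17:00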